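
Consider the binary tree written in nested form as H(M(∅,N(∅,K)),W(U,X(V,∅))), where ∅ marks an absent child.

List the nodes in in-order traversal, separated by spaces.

M N K H U W V X

In-order visits the left subtree, then the node, then the right subtree.
At H: go left to M.
  At M: no left child.
  Visit M.
  At M: go right to N.
    At N: no left child.
    Visit N.
    At N: go right to K.
      K is a leaf — visit K.
Visit H.
At H: go right to W.
  At W: go left to U.
    U is a leaf — visit U.
  Visit W.
  At W: go right to X.
    At X: go left to V.
      V is a leaf — visit V.
    Visit X.
    At X: no right child.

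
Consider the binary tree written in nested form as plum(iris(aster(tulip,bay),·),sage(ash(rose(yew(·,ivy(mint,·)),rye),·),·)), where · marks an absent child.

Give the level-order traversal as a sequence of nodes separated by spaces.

Level-order visits nodes level by level from the root, left to right within each level.
Level 0: plum
Level 1: iris, sage
Level 2: aster, ash
Level 3: tulip, bay, rose
Level 4: yew, rye
Level 5: ivy
Level 6: mint

plum iris sage aster ash tulip bay rose yew rye ivy mint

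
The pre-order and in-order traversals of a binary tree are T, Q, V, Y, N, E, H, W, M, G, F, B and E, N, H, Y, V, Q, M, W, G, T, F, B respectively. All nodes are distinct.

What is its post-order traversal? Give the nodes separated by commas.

E, H, N, Y, V, M, G, W, Q, B, F, T

The first element of pre-order is the root; it splits in-order into left and right subtrees.
Root T: left subtree has 9 nodes {E, N, H, Y, V, Q, M, W, G}, right has 2 {F, B}.
  Root Q: left subtree has 5 nodes {E, N, H, Y, V}, right has 3 {M, W, G}.
    Root V: left subtree has 4 nodes {E, N, H, Y}, right has 0 { }.
      Root Y: left subtree has 3 nodes {E, N, H}, right has 0 { }.
        Root N: left subtree has 1 node {E}, right has 1 {H}.
    Root W: left subtree has 1 node {M}, right has 1 {G}.
  Root F: left subtree has 0 nodes { }, right has 1 {B}.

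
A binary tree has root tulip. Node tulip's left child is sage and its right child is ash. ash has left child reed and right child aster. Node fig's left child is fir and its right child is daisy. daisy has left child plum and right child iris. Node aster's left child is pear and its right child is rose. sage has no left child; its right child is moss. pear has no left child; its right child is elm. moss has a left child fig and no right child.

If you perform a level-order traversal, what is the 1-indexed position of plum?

Level-order visits nodes level by level from the root, left to right within each level.
Level 0: tulip
Level 1: sage, ash
Level 2: moss, reed, aster
Level 3: fig, pear, rose
Level 4: fir, daisy, elm
Level 5: plum, iris
Full level-order sequence: tulip, sage, ash, moss, reed, aster, fig, pear, rose, fir, daisy, elm, plum, iris.

13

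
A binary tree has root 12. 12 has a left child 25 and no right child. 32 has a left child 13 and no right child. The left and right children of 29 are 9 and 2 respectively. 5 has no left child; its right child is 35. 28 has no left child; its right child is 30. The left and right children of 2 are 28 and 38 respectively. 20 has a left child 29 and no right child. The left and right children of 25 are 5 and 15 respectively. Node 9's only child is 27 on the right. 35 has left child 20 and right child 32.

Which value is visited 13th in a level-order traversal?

Level-order visits nodes level by level from the root, left to right within each level.
Level 0: 12
Level 1: 25
Level 2: 5, 15
Level 3: 35
Level 4: 20, 32
Level 5: 29, 13
Level 6: 9, 2
Level 7: 27, 28, 38
Level 8: 30
Full level-order sequence: 12, 25, 5, 15, 35, 20, 32, 29, 13, 9, 2, 27, 28, 38, 30.

28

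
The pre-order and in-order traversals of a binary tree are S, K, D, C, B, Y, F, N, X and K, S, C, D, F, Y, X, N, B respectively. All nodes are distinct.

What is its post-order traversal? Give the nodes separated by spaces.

K C F X N Y B D S

The first element of pre-order is the root; it splits in-order into left and right subtrees.
Root S: left subtree has 1 node {K}, right has 7 {C, D, F, Y, X, N, B}.
  Root D: left subtree has 1 node {C}, right has 5 {F, Y, X, N, B}.
    Root B: left subtree has 4 nodes {F, Y, X, N}, right has 0 { }.
      Root Y: left subtree has 1 node {F}, right has 2 {X, N}.
        Root N: left subtree has 1 node {X}, right has 0 { }.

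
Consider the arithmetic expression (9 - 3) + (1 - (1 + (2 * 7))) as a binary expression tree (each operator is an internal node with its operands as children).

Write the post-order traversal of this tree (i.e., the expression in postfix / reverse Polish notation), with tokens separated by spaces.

Post-order on an expression tree gives postfix notation: for each operator, emit left operand, right operand, then the operator.

9 3 - 1 1 2 7 * + - +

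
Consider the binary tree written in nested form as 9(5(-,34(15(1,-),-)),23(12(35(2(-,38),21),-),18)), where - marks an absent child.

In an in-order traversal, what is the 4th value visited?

34

In-order visits the left subtree, then the node, then the right subtree.
At 9: go left to 5.
  At 5: no left child.
  Visit 5.
  At 5: go right to 34.
    At 34: go left to 15.
      At 15: go left to 1.
        1 is a leaf — visit 1.
      Visit 15.
      At 15: no right child.
    Visit 34.
    At 34: no right child.
Visit 9.
At 9: go right to 23.
  At 23: go left to 12.
    At 12: go left to 35.
      At 35: go left to 2.
        At 2: no left child.
        Visit 2.
        At 2: go right to 38.
          38 is a leaf — visit 38.
      Visit 35.
      At 35: go right to 21.
        21 is a leaf — visit 21.
    Visit 12.
    At 12: no right child.
  Visit 23.
  At 23: go right to 18.
    18 is a leaf — visit 18.
Full in-order sequence: 5, 1, 15, 34, 9, 2, 38, 35, 21, 12, 23, 18.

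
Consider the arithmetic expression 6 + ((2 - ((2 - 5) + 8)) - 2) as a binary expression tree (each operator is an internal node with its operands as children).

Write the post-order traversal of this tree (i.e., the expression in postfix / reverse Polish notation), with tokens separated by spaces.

6 2 2 5 - 8 + - 2 - +

Post-order on an expression tree gives postfix notation: for each operator, emit left operand, right operand, then the operator.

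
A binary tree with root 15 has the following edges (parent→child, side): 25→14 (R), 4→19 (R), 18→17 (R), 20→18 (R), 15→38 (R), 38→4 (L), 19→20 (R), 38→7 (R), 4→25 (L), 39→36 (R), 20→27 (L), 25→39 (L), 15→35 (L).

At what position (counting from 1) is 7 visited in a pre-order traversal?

Pre-order visits the node, then its left subtree, then its right subtree.
Visit 15.
At 15: go left to 35.
  35 is a leaf — visit 35.
At 15: go right to 38.
  Visit 38.
  At 38: go left to 4.
    Visit 4.
    At 4: go left to 25.
      Visit 25.
      At 25: go left to 39.
        Visit 39.
        At 39: no left child.
        At 39: go right to 36.
          36 is a leaf — visit 36.
      At 25: go right to 14.
        14 is a leaf — visit 14.
    At 4: go right to 19.
      Visit 19.
      At 19: no left child.
      At 19: go right to 20.
        Visit 20.
        At 20: go left to 27.
          27 is a leaf — visit 27.
        At 20: go right to 18.
          Visit 18.
          At 18: no left child.
          At 18: go right to 17.
            17 is a leaf — visit 17.
  At 38: go right to 7.
    7 is a leaf — visit 7.
Full pre-order sequence: 15, 35, 38, 4, 25, 39, 36, 14, 19, 20, 27, 18, 17, 7.

14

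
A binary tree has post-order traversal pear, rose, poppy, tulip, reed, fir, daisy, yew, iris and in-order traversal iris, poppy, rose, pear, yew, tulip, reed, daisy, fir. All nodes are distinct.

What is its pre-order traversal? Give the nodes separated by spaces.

iris yew poppy rose pear daisy reed tulip fir

The last element of post-order is the root; it splits in-order into left and right subtrees.
Root iris: left subtree has 0 nodes { }, right has 8 {poppy, rose, pear, yew, tulip, reed, daisy, fir}.
  Root yew: left subtree has 3 nodes {poppy, rose, pear}, right has 4 {tulip, reed, daisy, fir}.
    Root poppy: left subtree has 0 nodes { }, right has 2 {rose, pear}.
      Root rose: left subtree has 0 nodes { }, right has 1 {pear}.
    Root daisy: left subtree has 2 nodes {tulip, reed}, right has 1 {fir}.
      Root reed: left subtree has 1 node {tulip}, right has 0 { }.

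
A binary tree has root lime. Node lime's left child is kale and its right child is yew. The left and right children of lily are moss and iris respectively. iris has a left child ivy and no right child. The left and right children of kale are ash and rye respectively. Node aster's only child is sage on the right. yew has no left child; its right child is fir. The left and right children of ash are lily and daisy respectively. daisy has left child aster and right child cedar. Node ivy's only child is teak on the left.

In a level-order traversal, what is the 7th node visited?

lily

Level-order visits nodes level by level from the root, left to right within each level.
Level 0: lime
Level 1: kale, yew
Level 2: ash, rye, fir
Level 3: lily, daisy
Level 4: moss, iris, aster, cedar
Level 5: ivy, sage
Level 6: teak
Full level-order sequence: lime, kale, yew, ash, rye, fir, lily, daisy, moss, iris, aster, cedar, ivy, sage, teak.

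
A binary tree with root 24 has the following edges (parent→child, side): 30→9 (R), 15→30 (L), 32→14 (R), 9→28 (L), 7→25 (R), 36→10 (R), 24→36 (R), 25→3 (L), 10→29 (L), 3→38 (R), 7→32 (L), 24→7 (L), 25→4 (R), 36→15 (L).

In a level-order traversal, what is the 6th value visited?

15

Level-order visits nodes level by level from the root, left to right within each level.
Level 0: 24
Level 1: 7, 36
Level 2: 32, 25, 15, 10
Level 3: 14, 3, 4, 30, 29
Level 4: 38, 9
Level 5: 28
Full level-order sequence: 24, 7, 36, 32, 25, 15, 10, 14, 3, 4, 30, 29, 38, 9, 28.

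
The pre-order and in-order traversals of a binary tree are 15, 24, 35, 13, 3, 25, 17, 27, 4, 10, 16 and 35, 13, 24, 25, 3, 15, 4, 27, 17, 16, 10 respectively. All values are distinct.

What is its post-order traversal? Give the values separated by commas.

13, 35, 25, 3, 24, 4, 27, 16, 10, 17, 15

The first element of pre-order is the root; it splits in-order into left and right subtrees.
Root 15: left subtree has 5 nodes {35, 13, 24, 25, 3}, right has 5 {4, 27, 17, 16, 10}.
  Root 24: left subtree has 2 nodes {35, 13}, right has 2 {25, 3}.
    Root 35: left subtree has 0 nodes { }, right has 1 {13}.
    Root 3: left subtree has 1 node {25}, right has 0 { }.
  Root 17: left subtree has 2 nodes {4, 27}, right has 2 {16, 10}.
    Root 27: left subtree has 1 node {4}, right has 0 { }.
    Root 10: left subtree has 1 node {16}, right has 0 { }.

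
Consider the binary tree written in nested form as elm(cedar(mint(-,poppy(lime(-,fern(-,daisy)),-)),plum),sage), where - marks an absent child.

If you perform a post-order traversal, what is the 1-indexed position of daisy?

Post-order visits the left subtree, then the right subtree, then the node.
At elm: go left to cedar.
  At cedar: go left to mint.
    At mint: no left child.
    At mint: go right to poppy.
      At poppy: go left to lime.
        At lime: no left child.
        At lime: go right to fern.
          At fern: no left child.
          At fern: go right to daisy.
            daisy is a leaf — visit daisy.
          Visit fern.
        Visit lime.
      At poppy: no right child.
      Visit poppy.
    Visit mint.
  At cedar: go right to plum.
    plum is a leaf — visit plum.
  Visit cedar.
At elm: go right to sage.
  sage is a leaf — visit sage.
Visit elm.
Full post-order sequence: daisy, fern, lime, poppy, mint, plum, cedar, sage, elm.

1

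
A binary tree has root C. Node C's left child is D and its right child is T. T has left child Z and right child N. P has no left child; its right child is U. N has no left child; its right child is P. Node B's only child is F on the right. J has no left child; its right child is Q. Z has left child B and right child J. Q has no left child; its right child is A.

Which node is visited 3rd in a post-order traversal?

B

Post-order visits the left subtree, then the right subtree, then the node.
At C: go left to D.
  D is a leaf — visit D.
At C: go right to T.
  At T: go left to Z.
    At Z: go left to B.
      At B: no left child.
      At B: go right to F.
        F is a leaf — visit F.
      Visit B.
    At Z: go right to J.
      At J: no left child.
      At J: go right to Q.
        At Q: no left child.
        At Q: go right to A.
          A is a leaf — visit A.
        Visit Q.
      Visit J.
    Visit Z.
  At T: go right to N.
    At N: no left child.
    At N: go right to P.
      At P: no left child.
      At P: go right to U.
        U is a leaf — visit U.
      Visit P.
    Visit N.
  Visit T.
Visit C.
Full post-order sequence: D, F, B, A, Q, J, Z, U, P, N, T, C.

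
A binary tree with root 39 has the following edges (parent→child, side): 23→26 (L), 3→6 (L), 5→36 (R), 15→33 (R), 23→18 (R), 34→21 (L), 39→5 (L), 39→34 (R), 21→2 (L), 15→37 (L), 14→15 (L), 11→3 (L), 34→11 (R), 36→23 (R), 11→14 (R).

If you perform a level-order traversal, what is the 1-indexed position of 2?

8

Level-order visits nodes level by level from the root, left to right within each level.
Level 0: 39
Level 1: 5, 34
Level 2: 36, 21, 11
Level 3: 23, 2, 3, 14
Level 4: 26, 18, 6, 15
Level 5: 37, 33
Full level-order sequence: 39, 5, 34, 36, 21, 11, 23, 2, 3, 14, 26, 18, 6, 15, 37, 33.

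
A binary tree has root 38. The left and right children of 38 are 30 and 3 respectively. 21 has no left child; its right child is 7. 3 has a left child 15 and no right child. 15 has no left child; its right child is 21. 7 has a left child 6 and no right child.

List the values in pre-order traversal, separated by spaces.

Pre-order visits the node, then its left subtree, then its right subtree.
Visit 38.
At 38: go left to 30.
  30 is a leaf — visit 30.
At 38: go right to 3.
  Visit 3.
  At 3: go left to 15.
    Visit 15.
    At 15: no left child.
    At 15: go right to 21.
      Visit 21.
      At 21: no left child.
      At 21: go right to 7.
        Visit 7.
        At 7: go left to 6.
          6 is a leaf — visit 6.
        At 7: no right child.
  At 3: no right child.

38 30 3 15 21 7 6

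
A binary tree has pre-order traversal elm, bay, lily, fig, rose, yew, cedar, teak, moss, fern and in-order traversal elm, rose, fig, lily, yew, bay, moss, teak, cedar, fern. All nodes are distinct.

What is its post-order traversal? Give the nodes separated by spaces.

rose fig yew lily moss teak fern cedar bay elm

The first element of pre-order is the root; it splits in-order into left and right subtrees.
Root elm: left subtree has 0 nodes { }, right has 9 {rose, fig, lily, yew, bay, moss, teak, cedar, fern}.
  Root bay: left subtree has 4 nodes {rose, fig, lily, yew}, right has 4 {moss, teak, cedar, fern}.
    Root lily: left subtree has 2 nodes {rose, fig}, right has 1 {yew}.
      Root fig: left subtree has 1 node {rose}, right has 0 { }.
    Root cedar: left subtree has 2 nodes {moss, teak}, right has 1 {fern}.
      Root teak: left subtree has 1 node {moss}, right has 0 { }.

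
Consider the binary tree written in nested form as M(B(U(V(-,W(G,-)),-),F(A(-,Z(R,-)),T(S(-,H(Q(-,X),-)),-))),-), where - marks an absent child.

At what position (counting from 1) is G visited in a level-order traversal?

11

Level-order visits nodes level by level from the root, left to right within each level.
Level 0: M
Level 1: B
Level 2: U, F
Level 3: V, A, T
Level 4: W, Z, S
Level 5: G, R, H
Level 6: Q
Level 7: X
Full level-order sequence: M, B, U, F, V, A, T, W, Z, S, G, R, H, Q, X.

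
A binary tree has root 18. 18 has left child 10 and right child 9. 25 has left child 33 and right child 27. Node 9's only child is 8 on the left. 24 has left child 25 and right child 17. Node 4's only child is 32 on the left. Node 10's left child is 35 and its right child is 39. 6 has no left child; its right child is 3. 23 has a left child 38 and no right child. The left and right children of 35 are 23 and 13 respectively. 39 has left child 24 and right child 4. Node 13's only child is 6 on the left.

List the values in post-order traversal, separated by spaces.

38 23 3 6 13 35 33 27 25 17 24 32 4 39 10 8 9 18

Post-order visits the left subtree, then the right subtree, then the node.
At 18: go left to 10.
  At 10: go left to 35.
    At 35: go left to 23.
      At 23: go left to 38.
        38 is a leaf — visit 38.
      At 23: no right child.
      Visit 23.
    At 35: go right to 13.
      At 13: go left to 6.
        At 6: no left child.
        At 6: go right to 3.
          3 is a leaf — visit 3.
        Visit 6.
      At 13: no right child.
      Visit 13.
    Visit 35.
  At 10: go right to 39.
    At 39: go left to 24.
      At 24: go left to 25.
        At 25: go left to 33.
          33 is a leaf — visit 33.
        At 25: go right to 27.
          27 is a leaf — visit 27.
        Visit 25.
      At 24: go right to 17.
        17 is a leaf — visit 17.
      Visit 24.
    At 39: go right to 4.
      At 4: go left to 32.
        32 is a leaf — visit 32.
      At 4: no right child.
      Visit 4.
    Visit 39.
  Visit 10.
At 18: go right to 9.
  At 9: go left to 8.
    8 is a leaf — visit 8.
  At 9: no right child.
  Visit 9.
Visit 18.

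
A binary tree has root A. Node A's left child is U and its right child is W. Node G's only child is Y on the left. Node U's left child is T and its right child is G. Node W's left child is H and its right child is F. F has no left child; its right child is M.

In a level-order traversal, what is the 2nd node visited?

Level-order visits nodes level by level from the root, left to right within each level.
Level 0: A
Level 1: U, W
Level 2: T, G, H, F
Level 3: Y, M
Full level-order sequence: A, U, W, T, G, H, F, Y, M.

U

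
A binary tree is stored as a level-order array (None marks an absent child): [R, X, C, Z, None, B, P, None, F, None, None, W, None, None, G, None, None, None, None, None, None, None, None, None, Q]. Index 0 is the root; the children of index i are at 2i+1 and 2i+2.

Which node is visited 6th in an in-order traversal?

Q

In-order visits the left subtree, then the node, then the right subtree.
At R: go left to X.
  At X: go left to Z.
    At Z: no left child.
    Visit Z.
    At Z: go right to F.
      F is a leaf — visit F.
  Visit X.
  At X: no right child.
Visit R.
At R: go right to C.
  At C: go left to B.
    At B: go left to W.
      At W: no left child.
      Visit W.
      At W: go right to Q.
        Q is a leaf — visit Q.
    Visit B.
    At B: no right child.
  Visit C.
  At C: go right to P.
    At P: no left child.
    Visit P.
    At P: go right to G.
      G is a leaf — visit G.
Full in-order sequence: Z, F, X, R, W, Q, B, C, P, G.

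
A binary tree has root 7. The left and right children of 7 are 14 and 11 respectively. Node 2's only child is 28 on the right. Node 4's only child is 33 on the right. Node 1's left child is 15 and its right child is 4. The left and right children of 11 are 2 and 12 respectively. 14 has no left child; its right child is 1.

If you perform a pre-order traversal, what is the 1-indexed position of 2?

Pre-order visits the node, then its left subtree, then its right subtree.
Visit 7.
At 7: go left to 14.
  Visit 14.
  At 14: no left child.
  At 14: go right to 1.
    Visit 1.
    At 1: go left to 15.
      15 is a leaf — visit 15.
    At 1: go right to 4.
      Visit 4.
      At 4: no left child.
      At 4: go right to 33.
        33 is a leaf — visit 33.
At 7: go right to 11.
  Visit 11.
  At 11: go left to 2.
    Visit 2.
    At 2: no left child.
    At 2: go right to 28.
      28 is a leaf — visit 28.
  At 11: go right to 12.
    12 is a leaf — visit 12.
Full pre-order sequence: 7, 14, 1, 15, 4, 33, 11, 2, 28, 12.

8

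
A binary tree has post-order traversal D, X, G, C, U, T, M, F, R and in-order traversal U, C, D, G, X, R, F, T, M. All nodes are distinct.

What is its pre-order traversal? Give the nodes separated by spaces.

The last element of post-order is the root; it splits in-order into left and right subtrees.
Root R: left subtree has 5 nodes {U, C, D, G, X}, right has 3 {F, T, M}.
  Root U: left subtree has 0 nodes { }, right has 4 {C, D, G, X}.
    Root C: left subtree has 0 nodes { }, right has 3 {D, G, X}.
      Root G: left subtree has 1 node {D}, right has 1 {X}.
  Root F: left subtree has 0 nodes { }, right has 2 {T, M}.
    Root M: left subtree has 1 node {T}, right has 0 { }.

R U C G D X F M T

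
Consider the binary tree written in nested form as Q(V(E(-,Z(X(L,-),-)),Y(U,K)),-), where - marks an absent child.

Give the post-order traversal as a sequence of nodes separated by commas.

Post-order visits the left subtree, then the right subtree, then the node.
At Q: go left to V.
  At V: go left to E.
    At E: no left child.
    At E: go right to Z.
      At Z: go left to X.
        At X: go left to L.
          L is a leaf — visit L.
        At X: no right child.
        Visit X.
      At Z: no right child.
      Visit Z.
    Visit E.
  At V: go right to Y.
    At Y: go left to U.
      U is a leaf — visit U.
    At Y: go right to K.
      K is a leaf — visit K.
    Visit Y.
  Visit V.
At Q: no right child.
Visit Q.

L, X, Z, E, U, K, Y, V, Q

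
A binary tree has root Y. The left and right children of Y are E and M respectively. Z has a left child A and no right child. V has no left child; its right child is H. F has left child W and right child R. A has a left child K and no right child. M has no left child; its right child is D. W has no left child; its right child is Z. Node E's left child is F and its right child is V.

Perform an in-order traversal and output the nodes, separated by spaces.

In-order visits the left subtree, then the node, then the right subtree.
At Y: go left to E.
  At E: go left to F.
    At F: go left to W.
      At W: no left child.
      Visit W.
      At W: go right to Z.
        At Z: go left to A.
          At A: go left to K.
            K is a leaf — visit K.
          Visit A.
          At A: no right child.
        Visit Z.
        At Z: no right child.
    Visit F.
    At F: go right to R.
      R is a leaf — visit R.
  Visit E.
  At E: go right to V.
    At V: no left child.
    Visit V.
    At V: go right to H.
      H is a leaf — visit H.
Visit Y.
At Y: go right to M.
  At M: no left child.
  Visit M.
  At M: go right to D.
    D is a leaf — visit D.

W K A Z F R E V H Y M D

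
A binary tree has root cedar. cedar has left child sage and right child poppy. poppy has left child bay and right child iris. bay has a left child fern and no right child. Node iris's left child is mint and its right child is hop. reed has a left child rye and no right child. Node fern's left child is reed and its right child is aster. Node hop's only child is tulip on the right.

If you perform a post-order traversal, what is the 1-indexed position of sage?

Post-order visits the left subtree, then the right subtree, then the node.
At cedar: go left to sage.
  sage is a leaf — visit sage.
At cedar: go right to poppy.
  At poppy: go left to bay.
    At bay: go left to fern.
      At fern: go left to reed.
        At reed: go left to rye.
          rye is a leaf — visit rye.
        At reed: no right child.
        Visit reed.
      At fern: go right to aster.
        aster is a leaf — visit aster.
      Visit fern.
    At bay: no right child.
    Visit bay.
  At poppy: go right to iris.
    At iris: go left to mint.
      mint is a leaf — visit mint.
    At iris: go right to hop.
      At hop: no left child.
      At hop: go right to tulip.
        tulip is a leaf — visit tulip.
      Visit hop.
    Visit iris.
  Visit poppy.
Visit cedar.
Full post-order sequence: sage, rye, reed, aster, fern, bay, mint, tulip, hop, iris, poppy, cedar.

1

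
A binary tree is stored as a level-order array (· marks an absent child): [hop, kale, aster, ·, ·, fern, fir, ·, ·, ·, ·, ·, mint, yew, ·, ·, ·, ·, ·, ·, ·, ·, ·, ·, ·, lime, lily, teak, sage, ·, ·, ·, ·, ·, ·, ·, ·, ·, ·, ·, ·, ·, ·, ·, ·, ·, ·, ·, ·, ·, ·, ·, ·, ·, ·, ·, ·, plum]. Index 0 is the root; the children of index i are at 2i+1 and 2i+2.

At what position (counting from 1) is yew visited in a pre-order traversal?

Pre-order visits the node, then its left subtree, then its right subtree.
Visit hop.
At hop: go left to kale.
  kale is a leaf — visit kale.
At hop: go right to aster.
  Visit aster.
  At aster: go left to fern.
    Visit fern.
    At fern: no left child.
    At fern: go right to mint.
      Visit mint.
      At mint: go left to lime.
        lime is a leaf — visit lime.
      At mint: go right to lily.
        lily is a leaf — visit lily.
  At aster: go right to fir.
    Visit fir.
    At fir: go left to yew.
      Visit yew.
      At yew: go left to teak.
        teak is a leaf — visit teak.
      At yew: go right to sage.
        Visit sage.
        At sage: go left to plum.
          plum is a leaf — visit plum.
        At sage: no right child.
    At fir: no right child.
Full pre-order sequence: hop, kale, aster, fern, mint, lime, lily, fir, yew, teak, sage, plum.

9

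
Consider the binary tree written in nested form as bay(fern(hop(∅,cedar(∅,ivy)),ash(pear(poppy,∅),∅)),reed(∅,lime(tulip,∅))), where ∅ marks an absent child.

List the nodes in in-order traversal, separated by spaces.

hop cedar ivy fern poppy pear ash bay reed tulip lime

In-order visits the left subtree, then the node, then the right subtree.
At bay: go left to fern.
  At fern: go left to hop.
    At hop: no left child.
    Visit hop.
    At hop: go right to cedar.
      At cedar: no left child.
      Visit cedar.
      At cedar: go right to ivy.
        ivy is a leaf — visit ivy.
  Visit fern.
  At fern: go right to ash.
    At ash: go left to pear.
      At pear: go left to poppy.
        poppy is a leaf — visit poppy.
      Visit pear.
      At pear: no right child.
    Visit ash.
    At ash: no right child.
Visit bay.
At bay: go right to reed.
  At reed: no left child.
  Visit reed.
  At reed: go right to lime.
    At lime: go left to tulip.
      tulip is a leaf — visit tulip.
    Visit lime.
    At lime: no right child.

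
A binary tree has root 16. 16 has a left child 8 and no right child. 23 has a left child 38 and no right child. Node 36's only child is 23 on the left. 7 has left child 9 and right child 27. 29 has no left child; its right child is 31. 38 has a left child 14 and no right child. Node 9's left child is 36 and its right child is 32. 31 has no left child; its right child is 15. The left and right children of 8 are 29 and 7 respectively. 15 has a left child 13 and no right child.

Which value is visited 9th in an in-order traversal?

36

In-order visits the left subtree, then the node, then the right subtree.
At 16: go left to 8.
  At 8: go left to 29.
    At 29: no left child.
    Visit 29.
    At 29: go right to 31.
      At 31: no left child.
      Visit 31.
      At 31: go right to 15.
        At 15: go left to 13.
          13 is a leaf — visit 13.
        Visit 15.
        At 15: no right child.
  Visit 8.
  At 8: go right to 7.
    At 7: go left to 9.
      At 9: go left to 36.
        At 36: go left to 23.
          At 23: go left to 38.
            At 38: go left to 14.
              14 is a leaf — visit 14.
            Visit 38.
            At 38: no right child.
          Visit 23.
          At 23: no right child.
        Visit 36.
        At 36: no right child.
      Visit 9.
      At 9: go right to 32.
        32 is a leaf — visit 32.
    Visit 7.
    At 7: go right to 27.
      27 is a leaf — visit 27.
Visit 16.
At 16: no right child.
Full in-order sequence: 29, 31, 13, 15, 8, 14, 38, 23, 36, 9, 32, 7, 27, 16.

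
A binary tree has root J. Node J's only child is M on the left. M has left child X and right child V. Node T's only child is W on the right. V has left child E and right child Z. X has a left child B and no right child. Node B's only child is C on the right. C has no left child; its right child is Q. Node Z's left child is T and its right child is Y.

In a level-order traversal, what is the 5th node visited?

B

Level-order visits nodes level by level from the root, left to right within each level.
Level 0: J
Level 1: M
Level 2: X, V
Level 3: B, E, Z
Level 4: C, T, Y
Level 5: Q, W
Full level-order sequence: J, M, X, V, B, E, Z, C, T, Y, Q, W.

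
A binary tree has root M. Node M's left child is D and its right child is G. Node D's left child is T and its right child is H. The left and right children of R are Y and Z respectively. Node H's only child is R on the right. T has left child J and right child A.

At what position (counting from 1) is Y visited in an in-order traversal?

In-order visits the left subtree, then the node, then the right subtree.
At M: go left to D.
  At D: go left to T.
    At T: go left to J.
      J is a leaf — visit J.
    Visit T.
    At T: go right to A.
      A is a leaf — visit A.
  Visit D.
  At D: go right to H.
    At H: no left child.
    Visit H.
    At H: go right to R.
      At R: go left to Y.
        Y is a leaf — visit Y.
      Visit R.
      At R: go right to Z.
        Z is a leaf — visit Z.
Visit M.
At M: go right to G.
  G is a leaf — visit G.
Full in-order sequence: J, T, A, D, H, Y, R, Z, M, G.

6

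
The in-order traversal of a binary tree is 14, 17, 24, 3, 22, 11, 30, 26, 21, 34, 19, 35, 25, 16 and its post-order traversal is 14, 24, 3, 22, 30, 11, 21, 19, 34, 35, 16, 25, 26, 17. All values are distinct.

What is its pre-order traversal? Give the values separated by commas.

The last element of post-order is the root; it splits in-order into left and right subtrees.
Root 17: left subtree has 1 node {14}, right has 12 {24, 3, 22, 11, 30, 26, 21, 34, 19, 35, 25, 16}.
  Root 26: left subtree has 5 nodes {24, 3, 22, 11, 30}, right has 6 {21, 34, 19, 35, 25, 16}.
    Root 11: left subtree has 3 nodes {24, 3, 22}, right has 1 {30}.
      Root 22: left subtree has 2 nodes {24, 3}, right has 0 { }.
        Root 3: left subtree has 1 node {24}, right has 0 { }.
    Root 25: left subtree has 4 nodes {21, 34, 19, 35}, right has 1 {16}.
      Root 35: left subtree has 3 nodes {21, 34, 19}, right has 0 { }.
        Root 34: left subtree has 1 node {21}, right has 1 {19}.

17, 14, 26, 11, 22, 3, 24, 30, 25, 35, 34, 21, 19, 16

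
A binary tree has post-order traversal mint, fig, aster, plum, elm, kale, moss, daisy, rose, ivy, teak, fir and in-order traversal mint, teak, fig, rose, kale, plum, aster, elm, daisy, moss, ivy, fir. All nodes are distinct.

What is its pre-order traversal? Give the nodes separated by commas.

The last element of post-order is the root; it splits in-order into left and right subtrees.
Root fir: left subtree has 11 nodes {mint, teak, fig, rose, kale, plum, aster, elm, daisy, moss, ivy}, right has 0 { }.
  Root teak: left subtree has 1 node {mint}, right has 9 {fig, rose, kale, plum, aster, elm, daisy, moss, ivy}.
    Root ivy: left subtree has 8 nodes {fig, rose, kale, plum, aster, elm, daisy, moss}, right has 0 { }.
      Root rose: left subtree has 1 node {fig}, right has 6 {kale, plum, aster, elm, daisy, moss}.
        Root daisy: left subtree has 4 nodes {kale, plum, aster, elm}, right has 1 {moss}.
          Root kale: left subtree has 0 nodes { }, right has 3 {plum, aster, elm}.
            Root elm: left subtree has 2 nodes {plum, aster}, right has 0 { }.
              Root plum: left subtree has 0 nodes { }, right has 1 {aster}.

fir, teak, mint, ivy, rose, fig, daisy, kale, elm, plum, aster, moss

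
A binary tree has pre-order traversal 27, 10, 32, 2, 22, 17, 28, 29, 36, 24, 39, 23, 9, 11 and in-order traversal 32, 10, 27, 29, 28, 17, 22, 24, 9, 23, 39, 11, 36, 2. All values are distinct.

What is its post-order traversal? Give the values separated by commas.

The first element of pre-order is the root; it splits in-order into left and right subtrees.
Root 27: left subtree has 2 nodes {32, 10}, right has 11 {29, 28, 17, 22, 24, 9, 23, 39, 11, 36, 2}.
  Root 10: left subtree has 1 node {32}, right has 0 { }.
  Root 2: left subtree has 10 nodes {29, 28, 17, 22, 24, 9, 23, 39, 11, 36}, right has 0 { }.
    Root 22: left subtree has 3 nodes {29, 28, 17}, right has 6 {24, 9, 23, 39, 11, 36}.
      Root 17: left subtree has 2 nodes {29, 28}, right has 0 { }.
        Root 28: left subtree has 1 node {29}, right has 0 { }.
      Root 36: left subtree has 5 nodes {24, 9, 23, 39, 11}, right has 0 { }.
        Root 24: left subtree has 0 nodes { }, right has 4 {9, 23, 39, 11}.
          Root 39: left subtree has 2 nodes {9, 23}, right has 1 {11}.
            Root 23: left subtree has 1 node {9}, right has 0 { }.

32, 10, 29, 28, 17, 9, 23, 11, 39, 24, 36, 22, 2, 27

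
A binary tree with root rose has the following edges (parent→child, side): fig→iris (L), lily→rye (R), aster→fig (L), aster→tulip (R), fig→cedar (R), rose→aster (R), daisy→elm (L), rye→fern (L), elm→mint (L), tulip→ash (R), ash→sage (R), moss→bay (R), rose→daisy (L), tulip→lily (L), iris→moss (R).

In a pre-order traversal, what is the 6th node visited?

Pre-order visits the node, then its left subtree, then its right subtree.
Visit rose.
At rose: go left to daisy.
  Visit daisy.
  At daisy: go left to elm.
    Visit elm.
    At elm: go left to mint.
      mint is a leaf — visit mint.
    At elm: no right child.
  At daisy: no right child.
At rose: go right to aster.
  Visit aster.
  At aster: go left to fig.
    Visit fig.
    At fig: go left to iris.
      Visit iris.
      At iris: no left child.
      At iris: go right to moss.
        Visit moss.
        At moss: no left child.
        At moss: go right to bay.
          bay is a leaf — visit bay.
    At fig: go right to cedar.
      cedar is a leaf — visit cedar.
  At aster: go right to tulip.
    Visit tulip.
    At tulip: go left to lily.
      Visit lily.
      At lily: no left child.
      At lily: go right to rye.
        Visit rye.
        At rye: go left to fern.
          fern is a leaf — visit fern.
        At rye: no right child.
    At tulip: go right to ash.
      Visit ash.
      At ash: no left child.
      At ash: go right to sage.
        sage is a leaf — visit sage.
Full pre-order sequence: rose, daisy, elm, mint, aster, fig, iris, moss, bay, cedar, tulip, lily, rye, fern, ash, sage.

fig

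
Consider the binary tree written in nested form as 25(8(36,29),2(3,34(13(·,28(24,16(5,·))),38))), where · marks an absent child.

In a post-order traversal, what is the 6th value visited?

5

Post-order visits the left subtree, then the right subtree, then the node.
At 25: go left to 8.
  At 8: go left to 36.
    36 is a leaf — visit 36.
  At 8: go right to 29.
    29 is a leaf — visit 29.
  Visit 8.
At 25: go right to 2.
  At 2: go left to 3.
    3 is a leaf — visit 3.
  At 2: go right to 34.
    At 34: go left to 13.
      At 13: no left child.
      At 13: go right to 28.
        At 28: go left to 24.
          24 is a leaf — visit 24.
        At 28: go right to 16.
          At 16: go left to 5.
            5 is a leaf — visit 5.
          At 16: no right child.
          Visit 16.
        Visit 28.
      Visit 13.
    At 34: go right to 38.
      38 is a leaf — visit 38.
    Visit 34.
  Visit 2.
Visit 25.
Full post-order sequence: 36, 29, 8, 3, 24, 5, 16, 28, 13, 38, 34, 2, 25.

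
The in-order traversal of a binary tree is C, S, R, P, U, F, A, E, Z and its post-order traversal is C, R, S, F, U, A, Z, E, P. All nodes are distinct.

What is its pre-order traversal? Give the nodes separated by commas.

The last element of post-order is the root; it splits in-order into left and right subtrees.
Root P: left subtree has 3 nodes {C, S, R}, right has 5 {U, F, A, E, Z}.
  Root S: left subtree has 1 node {C}, right has 1 {R}.
  Root E: left subtree has 3 nodes {U, F, A}, right has 1 {Z}.
    Root A: left subtree has 2 nodes {U, F}, right has 0 { }.
      Root U: left subtree has 0 nodes { }, right has 1 {F}.

P, S, C, R, E, A, U, F, Z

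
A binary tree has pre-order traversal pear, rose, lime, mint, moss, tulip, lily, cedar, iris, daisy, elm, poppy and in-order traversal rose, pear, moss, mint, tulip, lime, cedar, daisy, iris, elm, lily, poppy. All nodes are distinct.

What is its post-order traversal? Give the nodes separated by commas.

rose, moss, tulip, mint, daisy, elm, iris, cedar, poppy, lily, lime, pear

The first element of pre-order is the root; it splits in-order into left and right subtrees.
Root pear: left subtree has 1 node {rose}, right has 10 {moss, mint, tulip, lime, cedar, daisy, iris, elm, lily, poppy}.
  Root lime: left subtree has 3 nodes {moss, mint, tulip}, right has 6 {cedar, daisy, iris, elm, lily, poppy}.
    Root mint: left subtree has 1 node {moss}, right has 1 {tulip}.
    Root lily: left subtree has 4 nodes {cedar, daisy, iris, elm}, right has 1 {poppy}.
      Root cedar: left subtree has 0 nodes { }, right has 3 {daisy, iris, elm}.
        Root iris: left subtree has 1 node {daisy}, right has 1 {elm}.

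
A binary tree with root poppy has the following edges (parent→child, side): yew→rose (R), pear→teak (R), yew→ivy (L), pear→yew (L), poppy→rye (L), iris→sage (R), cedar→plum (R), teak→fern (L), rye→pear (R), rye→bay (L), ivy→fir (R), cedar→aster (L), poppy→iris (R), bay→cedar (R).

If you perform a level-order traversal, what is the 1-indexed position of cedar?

7

Level-order visits nodes level by level from the root, left to right within each level.
Level 0: poppy
Level 1: rye, iris
Level 2: bay, pear, sage
Level 3: cedar, yew, teak
Level 4: aster, plum, ivy, rose, fern
Level 5: fir
Full level-order sequence: poppy, rye, iris, bay, pear, sage, cedar, yew, teak, aster, plum, ivy, rose, fern, fir.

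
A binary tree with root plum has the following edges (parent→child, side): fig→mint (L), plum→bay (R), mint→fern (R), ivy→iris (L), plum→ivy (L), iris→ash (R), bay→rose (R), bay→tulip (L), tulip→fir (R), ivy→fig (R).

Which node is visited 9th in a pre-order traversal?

Pre-order visits the node, then its left subtree, then its right subtree.
Visit plum.
At plum: go left to ivy.
  Visit ivy.
  At ivy: go left to iris.
    Visit iris.
    At iris: no left child.
    At iris: go right to ash.
      ash is a leaf — visit ash.
  At ivy: go right to fig.
    Visit fig.
    At fig: go left to mint.
      Visit mint.
      At mint: no left child.
      At mint: go right to fern.
        fern is a leaf — visit fern.
    At fig: no right child.
At plum: go right to bay.
  Visit bay.
  At bay: go left to tulip.
    Visit tulip.
    At tulip: no left child.
    At tulip: go right to fir.
      fir is a leaf — visit fir.
  At bay: go right to rose.
    rose is a leaf — visit rose.
Full pre-order sequence: plum, ivy, iris, ash, fig, mint, fern, bay, tulip, fir, rose.

tulip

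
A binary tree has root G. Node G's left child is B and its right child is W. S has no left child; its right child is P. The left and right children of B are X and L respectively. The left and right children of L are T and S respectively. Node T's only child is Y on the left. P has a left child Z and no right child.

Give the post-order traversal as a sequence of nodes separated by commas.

Post-order visits the left subtree, then the right subtree, then the node.
At G: go left to B.
  At B: go left to X.
    X is a leaf — visit X.
  At B: go right to L.
    At L: go left to T.
      At T: go left to Y.
        Y is a leaf — visit Y.
      At T: no right child.
      Visit T.
    At L: go right to S.
      At S: no left child.
      At S: go right to P.
        At P: go left to Z.
          Z is a leaf — visit Z.
        At P: no right child.
        Visit P.
      Visit S.
    Visit L.
  Visit B.
At G: go right to W.
  W is a leaf — visit W.
Visit G.

X, Y, T, Z, P, S, L, B, W, G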